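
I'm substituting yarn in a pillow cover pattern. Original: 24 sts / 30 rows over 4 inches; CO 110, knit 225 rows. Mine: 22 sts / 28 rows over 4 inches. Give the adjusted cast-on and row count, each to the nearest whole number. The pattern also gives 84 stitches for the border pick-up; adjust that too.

Cast on 101 stitches; work 210 rows; border pick-up 77 stitches.

Stitches: 110 × 22/24 = 100.83 → 101.
Rows: 225 × 28/30 = 210.00 → 210.
border pick-up: 84 × 22/24 = 77.00 → 77.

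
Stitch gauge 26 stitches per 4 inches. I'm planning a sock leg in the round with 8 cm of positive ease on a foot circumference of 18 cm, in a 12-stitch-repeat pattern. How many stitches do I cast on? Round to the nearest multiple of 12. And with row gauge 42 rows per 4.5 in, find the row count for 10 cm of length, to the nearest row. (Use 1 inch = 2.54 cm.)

Cast on 72 stitches; work 37 rows.

Finished = 18 + 8 = 26 cm.
26 cm × 1/2.54 = 10.24 inches.
26/4 = 6.5 sts per in; 10.24 × 6.5 = 66.54 sts.
Nearest multiple of 12 → 72.
10 cm = 3.94 inches; × 9.333 = 36.75 → 37 rows.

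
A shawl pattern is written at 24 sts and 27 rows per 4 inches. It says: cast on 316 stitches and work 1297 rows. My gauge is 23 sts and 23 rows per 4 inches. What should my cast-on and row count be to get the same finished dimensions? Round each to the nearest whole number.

Stitches: 316 × 23/24 = 302.83 → 303.
Rows: 1297 × 23/27 = 1104.85 → 1105.

Cast on 303 stitches; work 1105 rows.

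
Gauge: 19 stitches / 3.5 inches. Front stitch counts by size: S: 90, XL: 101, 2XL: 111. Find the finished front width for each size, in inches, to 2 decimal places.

S 16.58 inches; XL 18.61 inches; 2XL 20.45 inches.

19/3.5 = 5.429 sts per in.
S: 90 / 5.429 = 16.579 → 16.58 in.
XL: 101 / 5.429 = 18.605 → 18.61 in.
2XL: 111 / 5.429 = 20.447 → 20.45 in.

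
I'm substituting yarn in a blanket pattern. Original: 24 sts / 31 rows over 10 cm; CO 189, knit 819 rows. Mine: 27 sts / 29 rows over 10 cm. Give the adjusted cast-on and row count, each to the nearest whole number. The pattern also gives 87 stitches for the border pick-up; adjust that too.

Cast on 213 stitches; work 766 rows; border pick-up 98 stitches.

Stitches: 189 × 27/24 = 212.62 → 213.
Rows: 819 × 29/31 = 766.16 → 766.
border pick-up: 87 × 27/24 = 97.88 → 98.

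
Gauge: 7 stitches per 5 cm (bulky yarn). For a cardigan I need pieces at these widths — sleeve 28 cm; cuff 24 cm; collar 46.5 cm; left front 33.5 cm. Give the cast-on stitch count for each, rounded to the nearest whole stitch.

Rate = 7/5 = 1.4 sts per cm.
sleeve: 28 × 1.4 = 39.20 → 39.
cuff: 24 × 1.4 = 33.60 → 34.
collar: 46.5 × 1.4 = 65.10 → 65.
left front: 33.5 × 1.4 = 46.90 → 47.

sleeve 39; cuff 34; collar 65; left front 47.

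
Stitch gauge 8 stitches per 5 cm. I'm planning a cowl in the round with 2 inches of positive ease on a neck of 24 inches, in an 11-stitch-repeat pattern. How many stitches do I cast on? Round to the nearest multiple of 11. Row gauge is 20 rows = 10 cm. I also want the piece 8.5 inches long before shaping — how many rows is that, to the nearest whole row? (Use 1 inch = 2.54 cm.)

Finished = 24 + 2 = 26 inches.
26 inches × 2.54 = 66.04 cm.
8/5 = 1.6 sts per cm; 66.04 × 1.6 = 105.66 sts.
Nearest multiple of 11 → 110.
8.5 inches = 21.59 cm; × 2 = 43.18 → 43 rows.

Cast on 110 stitches; work 43 rows.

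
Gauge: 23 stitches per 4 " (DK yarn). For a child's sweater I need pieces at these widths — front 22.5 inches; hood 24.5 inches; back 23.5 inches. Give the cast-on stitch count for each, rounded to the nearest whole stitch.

front 129; hood 141; back 135.

Rate = 23/4 = 5.75 sts per in.
front: 22.5 × 5.75 = 129.38 → 129.
hood: 24.5 × 5.75 = 140.88 → 141.
back: 23.5 × 5.75 = 135.12 → 135.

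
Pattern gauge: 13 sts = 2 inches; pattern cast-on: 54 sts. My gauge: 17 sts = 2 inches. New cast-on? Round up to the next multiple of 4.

Scale factor = 17 / 13 = 1.308.
54 × 17 / 13 = 70.62 sts.
→ 72 sts.

CO 72 sts.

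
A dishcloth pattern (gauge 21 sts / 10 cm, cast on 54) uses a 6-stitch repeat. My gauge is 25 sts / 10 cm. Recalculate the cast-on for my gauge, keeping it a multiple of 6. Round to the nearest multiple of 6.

54 × 25 / 21 = 64.29.
Nearest multiple of 6: 66.

CO 66 sts.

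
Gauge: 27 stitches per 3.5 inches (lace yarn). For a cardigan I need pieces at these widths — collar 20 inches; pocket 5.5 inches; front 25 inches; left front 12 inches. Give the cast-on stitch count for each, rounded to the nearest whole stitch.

Rate = 27/3.5 = 7.714 sts per in.
collar: 20 × 7.714 = 154.29 → 154.
pocket: 5.5 × 7.714 = 42.43 → 42.
front: 25 × 7.714 = 192.86 → 193.
left front: 12 × 7.714 = 92.57 → 93.

collar 154; pocket 42; front 193; left front 93.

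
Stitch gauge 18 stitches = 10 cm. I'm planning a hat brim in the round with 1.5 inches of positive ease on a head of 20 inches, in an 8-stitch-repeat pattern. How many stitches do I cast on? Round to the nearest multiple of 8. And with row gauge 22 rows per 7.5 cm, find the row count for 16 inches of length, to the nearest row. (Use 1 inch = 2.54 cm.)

Cast on 96 stitches; work 119 rows.

Finished = 20 + 1.5 = 21.5 inches.
21.5 inches × 2.54 = 54.61 cm.
18/10 = 1.8 sts per cm; 54.61 × 1.8 = 98.30 sts.
Nearest multiple of 8 → 96.
16 inches = 40.64 cm; × 2.933 = 119.21 → 119 rows.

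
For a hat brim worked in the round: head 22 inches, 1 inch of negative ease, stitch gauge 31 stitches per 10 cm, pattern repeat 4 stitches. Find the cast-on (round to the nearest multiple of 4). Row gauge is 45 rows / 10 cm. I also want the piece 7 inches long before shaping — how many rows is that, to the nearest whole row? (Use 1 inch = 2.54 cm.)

Cast on 164 stitches; work 80 rows.

Finished = 22 − 1 = 21 inches.
21 inches × 2.54 = 53.34 cm.
31/10 = 3.1 sts per cm; 53.34 × 3.1 = 165.35 sts.
Nearest multiple of 4 → 164.
7 inches = 17.78 cm; × 4.5 = 80.01 → 80 rows.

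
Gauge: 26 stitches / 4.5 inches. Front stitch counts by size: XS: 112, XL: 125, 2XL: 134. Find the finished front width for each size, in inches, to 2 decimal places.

26/4.5 = 5.778 sts per in.
XS: 112 / 5.778 = 19.385 → 19.38 in.
XL: 125 / 5.778 = 21.635 → 21.63 in.
2XL: 134 / 5.778 = 23.192 → 23.19 in.

XS 19.38 inches; XL 21.63 inches; 2XL 23.19 inches.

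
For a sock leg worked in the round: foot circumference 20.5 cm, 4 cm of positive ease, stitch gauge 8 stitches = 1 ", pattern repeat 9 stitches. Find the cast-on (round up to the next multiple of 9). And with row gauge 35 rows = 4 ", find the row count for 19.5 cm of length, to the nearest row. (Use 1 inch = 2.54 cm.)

Finished = 20.5 + 4 = 24.5 cm.
24.5 cm × 1/2.54 = 9.65 inches.
8/1 = 8 sts per in; 9.65 × 8 = 77.17 sts.
Next multiple of 9 → 81.
19.5 cm = 7.68 inches; × 8.75 = 67.18 → 67 rows.

Cast on 81 stitches; work 67 rows.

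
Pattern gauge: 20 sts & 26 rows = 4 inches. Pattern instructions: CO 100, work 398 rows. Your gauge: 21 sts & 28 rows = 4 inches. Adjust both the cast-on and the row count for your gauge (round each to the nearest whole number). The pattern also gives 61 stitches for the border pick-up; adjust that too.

Cast on 105 stitches; work 429 rows; border pick-up 64 stitches.

Stitches: 100 × 21/20 = 105.00 → 105.
Rows: 398 × 28/26 = 428.62 → 429.
border pick-up: 61 × 21/20 = 64.05 → 64.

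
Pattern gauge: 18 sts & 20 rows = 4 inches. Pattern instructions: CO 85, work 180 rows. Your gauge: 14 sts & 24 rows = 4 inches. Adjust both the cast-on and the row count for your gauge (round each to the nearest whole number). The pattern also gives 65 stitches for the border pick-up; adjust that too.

Cast on 66 stitches; work 216 rows; border pick-up 51 stitches.

Stitches: 85 × 14/18 = 66.11 → 66.
Rows: 180 × 24/20 = 216.00 → 216.
border pick-up: 65 × 14/18 = 50.56 → 51.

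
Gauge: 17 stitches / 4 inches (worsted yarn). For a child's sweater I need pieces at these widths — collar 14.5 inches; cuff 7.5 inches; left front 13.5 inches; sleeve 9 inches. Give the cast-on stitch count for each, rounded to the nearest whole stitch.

collar 62; cuff 32; left front 57; sleeve 38.

Rate = 17/4 = 4.25 sts per in.
collar: 14.5 × 4.25 = 61.62 → 62.
cuff: 7.5 × 4.25 = 31.88 → 32.
left front: 13.5 × 4.25 = 57.38 → 57.
sleeve: 9 × 4.25 = 38.25 → 38.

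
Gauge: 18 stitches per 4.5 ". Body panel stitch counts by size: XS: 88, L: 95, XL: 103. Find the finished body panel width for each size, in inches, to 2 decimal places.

XS 22.00 inches; L 23.75 inches; XL 25.75 inches.

18/4.5 = 4 sts per in.
XS: 88 / 4 = 22.000 → 22.00 in.
L: 95 / 4 = 23.750 → 23.75 in.
XL: 103 / 4 = 25.750 → 25.75 in.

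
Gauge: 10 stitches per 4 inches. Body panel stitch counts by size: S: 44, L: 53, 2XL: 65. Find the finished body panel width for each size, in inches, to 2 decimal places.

S 17.60 inches; L 21.20 inches; 2XL 26.00 inches.

10/4 = 2.5 sts per in.
S: 44 / 2.5 = 17.600 → 17.60 in.
L: 53 / 2.5 = 21.200 → 21.20 in.
2XL: 65 / 2.5 = 26.000 → 26.00 in.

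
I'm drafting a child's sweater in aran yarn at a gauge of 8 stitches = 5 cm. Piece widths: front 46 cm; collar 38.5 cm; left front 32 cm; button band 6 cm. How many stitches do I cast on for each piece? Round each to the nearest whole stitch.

front 74; collar 62; left front 51; button band 10.

Rate = 8/5 = 1.6 sts per cm.
front: 46 × 1.6 = 73.60 → 74.
collar: 38.5 × 1.6 = 61.60 → 62.
left front: 32 × 1.6 = 51.20 → 51.
button band: 6 × 1.6 = 9.60 → 10.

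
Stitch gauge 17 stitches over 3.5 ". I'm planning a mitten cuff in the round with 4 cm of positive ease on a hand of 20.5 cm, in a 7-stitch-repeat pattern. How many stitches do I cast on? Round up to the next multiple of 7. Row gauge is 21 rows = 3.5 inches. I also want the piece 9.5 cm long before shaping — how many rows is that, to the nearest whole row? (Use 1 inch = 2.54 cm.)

Finished = 20.5 + 4 = 24.5 cm.
24.5 cm × 1/2.54 = 9.65 inches.
17/3.5 = 4.857 sts per in; 9.65 × 4.857 = 46.85 sts.
Next multiple of 7 → 49.
9.5 cm = 3.74 inches; × 6 = 22.44 → 22 rows.

Cast on 49 stitches; work 22 rows.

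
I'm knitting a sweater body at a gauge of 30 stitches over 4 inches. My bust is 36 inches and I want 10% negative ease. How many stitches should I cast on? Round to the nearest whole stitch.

Cast on 243 stitches.

Finished = 36 × 0.90 = 32.40 in.
30 / 4 = 7.5 sts per inch.
32.40 × 7.5 = 243.00 sts.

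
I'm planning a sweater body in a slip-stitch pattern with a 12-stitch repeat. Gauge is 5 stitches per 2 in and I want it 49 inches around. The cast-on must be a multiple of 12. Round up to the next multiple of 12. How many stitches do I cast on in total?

Cast on 132 stitches.

5 / 2 = 2.5 sts per inch.
49 × 2.5 = 122.50 sts.
Next multiple of 12: 132.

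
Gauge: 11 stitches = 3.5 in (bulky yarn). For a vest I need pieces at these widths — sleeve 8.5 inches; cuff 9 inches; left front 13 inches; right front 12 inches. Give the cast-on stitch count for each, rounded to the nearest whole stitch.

Rate = 11/3.5 = 3.143 sts per in.
sleeve: 8.5 × 3.143 = 26.71 → 27.
cuff: 9 × 3.143 = 28.29 → 28.
left front: 13 × 3.143 = 40.86 → 41.
right front: 12 × 3.143 = 37.71 → 38.

sleeve 27; cuff 28; left front 41; right front 38.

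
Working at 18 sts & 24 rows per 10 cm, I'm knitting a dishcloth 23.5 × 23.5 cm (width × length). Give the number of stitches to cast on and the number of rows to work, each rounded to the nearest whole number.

Stitch gauge = 18/10 = 1.8 sts/cm; 23.5 × 1.8 = 42.30 → 42 sts.
Row gauge = 24/10 = 2.4 rows/cm; 23.5 × 2.4 = 56.40 → 56 rows.

Cast on 42 stitches and work 56 rows.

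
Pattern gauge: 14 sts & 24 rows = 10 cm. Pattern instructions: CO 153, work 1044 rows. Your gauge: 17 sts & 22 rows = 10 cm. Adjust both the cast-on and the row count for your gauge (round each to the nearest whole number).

Cast on 186 stitches; work 957 rows.

Stitches: 153 × 17/14 = 185.79 → 186.
Rows: 1044 × 22/24 = 957.00 → 957.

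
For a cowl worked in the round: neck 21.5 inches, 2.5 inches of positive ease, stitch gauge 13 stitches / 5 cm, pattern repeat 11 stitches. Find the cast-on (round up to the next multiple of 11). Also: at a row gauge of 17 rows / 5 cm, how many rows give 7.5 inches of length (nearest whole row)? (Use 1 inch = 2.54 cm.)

Finished = 21.5 + 2.5 = 24 inches.
24 inches × 2.54 = 60.96 cm.
13/5 = 2.6 sts per cm; 60.96 × 2.6 = 158.50 sts.
Next multiple of 11 → 165.
7.5 inches = 19.05 cm; × 3.4 = 64.77 → 65 rows.

Cast on 165 stitches; work 65 rows.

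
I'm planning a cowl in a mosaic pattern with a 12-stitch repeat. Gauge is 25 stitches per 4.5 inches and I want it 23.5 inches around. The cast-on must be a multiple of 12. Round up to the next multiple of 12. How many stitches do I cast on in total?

CO 132 sts.

25 / 4.5 = 5.556 sts per inch.
23.5 × 5.556 = 130.56 sts.
Next multiple of 12: 132.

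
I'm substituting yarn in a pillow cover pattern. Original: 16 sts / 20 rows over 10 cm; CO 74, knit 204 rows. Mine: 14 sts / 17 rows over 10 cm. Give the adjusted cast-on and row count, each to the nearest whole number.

Cast on 65 stitches; work 173 rows.

Stitches: 74 × 14/16 = 64.75 → 65.
Rows: 204 × 17/20 = 173.40 → 173.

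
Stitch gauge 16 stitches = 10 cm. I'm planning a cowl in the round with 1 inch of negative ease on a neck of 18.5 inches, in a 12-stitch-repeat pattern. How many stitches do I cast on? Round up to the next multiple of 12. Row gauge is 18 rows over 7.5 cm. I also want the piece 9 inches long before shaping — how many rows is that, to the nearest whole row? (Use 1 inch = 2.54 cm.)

Finished = 18.5 − 1 = 17.5 inches.
17.5 inches × 2.54 = 44.45 cm.
16/10 = 1.6 sts per cm; 44.45 × 1.6 = 71.12 sts.
Next multiple of 12 → 72.
9 inches = 22.86 cm; × 2.4 = 54.86 → 55 rows.

Cast on 72 stitches; work 55 rows.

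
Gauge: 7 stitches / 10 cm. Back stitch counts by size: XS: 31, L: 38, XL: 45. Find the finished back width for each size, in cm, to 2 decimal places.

7/10 = 0.7 sts per cm.
XS: 31 / 0.7 = 44.286 → 44.29 cm.
L: 38 / 0.7 = 54.286 → 54.29 cm.
XL: 45 / 0.7 = 64.286 → 64.29 cm.

XS 44.29 cm; L 54.29 cm; XL 64.29 cm.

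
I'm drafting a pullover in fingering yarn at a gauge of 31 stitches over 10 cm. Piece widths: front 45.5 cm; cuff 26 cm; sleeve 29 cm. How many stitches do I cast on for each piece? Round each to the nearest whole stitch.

front 141; cuff 81; sleeve 90.

Rate = 31/10 = 3.1 sts per cm.
front: 45.5 × 3.1 = 141.05 → 141.
cuff: 26 × 3.1 = 80.60 → 81.
sleeve: 29 × 3.1 = 89.90 → 90.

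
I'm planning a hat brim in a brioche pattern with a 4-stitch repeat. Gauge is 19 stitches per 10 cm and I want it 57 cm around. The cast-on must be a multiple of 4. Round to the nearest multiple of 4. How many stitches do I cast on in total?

19 / 10 = 1.9 sts per cm.
57 × 1.9 = 108.30 sts.
Nearest multiple of 4: 108.

CO 108 sts.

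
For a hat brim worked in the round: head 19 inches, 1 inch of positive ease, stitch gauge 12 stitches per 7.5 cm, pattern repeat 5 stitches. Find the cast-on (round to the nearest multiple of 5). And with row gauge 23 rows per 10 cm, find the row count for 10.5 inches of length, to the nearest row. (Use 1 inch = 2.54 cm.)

Cast on 80 stitches; work 61 rows.

Finished = 19 + 1 = 20 inches.
20 inches × 2.54 = 50.80 cm.
12/7.5 = 1.6 sts per cm; 50.80 × 1.6 = 81.28 sts.
Nearest multiple of 5 → 80.
10.5 inches = 26.67 cm; × 2.3 = 61.34 → 61 rows.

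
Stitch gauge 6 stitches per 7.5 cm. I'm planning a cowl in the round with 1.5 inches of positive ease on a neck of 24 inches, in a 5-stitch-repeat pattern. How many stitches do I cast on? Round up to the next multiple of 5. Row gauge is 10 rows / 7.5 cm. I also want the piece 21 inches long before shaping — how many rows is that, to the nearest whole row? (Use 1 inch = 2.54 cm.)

Finished = 24 + 1.5 = 25.5 inches.
25.5 inches × 2.54 = 64.77 cm.
6/7.5 = 0.8 sts per cm; 64.77 × 0.8 = 51.82 sts.
Next multiple of 5 → 55.
21 inches = 53.34 cm; × 1.333 = 71.12 → 71 rows.

Cast on 55 stitches; work 71 rows.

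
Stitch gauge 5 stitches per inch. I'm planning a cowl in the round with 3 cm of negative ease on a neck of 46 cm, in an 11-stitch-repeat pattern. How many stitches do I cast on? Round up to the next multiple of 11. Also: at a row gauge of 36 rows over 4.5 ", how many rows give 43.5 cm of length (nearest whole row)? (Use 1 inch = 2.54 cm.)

Finished = 46 − 3 = 43 cm.
43 cm × 1/2.54 = 16.93 inches.
5/1 = 5 sts per in; 16.93 × 5 = 84.65 sts.
Next multiple of 11 → 88.
43.5 cm = 17.13 inches; × 8 = 137.01 → 137 rows.

Cast on 88 stitches; work 137 rows.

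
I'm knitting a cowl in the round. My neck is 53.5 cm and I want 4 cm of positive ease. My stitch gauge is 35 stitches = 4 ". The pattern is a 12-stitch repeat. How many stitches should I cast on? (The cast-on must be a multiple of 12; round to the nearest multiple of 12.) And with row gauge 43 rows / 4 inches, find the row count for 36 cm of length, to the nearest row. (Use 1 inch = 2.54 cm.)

Finished = 53.5 + 4 = 57.5 cm.
57.5 cm × 1/2.54 = 22.64 inches.
35/4 = 8.75 sts per in; 22.64 × 8.75 = 198.08 sts.
Nearest multiple of 12 → 204.
36 cm = 14.17 inches; × 10.75 = 152.36 → 152 rows.

Cast on 204 stitches; work 152 rows.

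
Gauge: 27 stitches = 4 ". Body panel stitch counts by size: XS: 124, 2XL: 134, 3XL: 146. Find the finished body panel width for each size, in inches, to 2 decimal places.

27/4 = 6.75 sts per in.
XS: 124 / 6.75 = 18.370 → 18.37 in.
2XL: 134 / 6.75 = 19.852 → 19.85 in.
3XL: 146 / 6.75 = 21.630 → 21.63 in.

XS 18.37 inches; 2XL 19.85 inches; 3XL 21.63 inches.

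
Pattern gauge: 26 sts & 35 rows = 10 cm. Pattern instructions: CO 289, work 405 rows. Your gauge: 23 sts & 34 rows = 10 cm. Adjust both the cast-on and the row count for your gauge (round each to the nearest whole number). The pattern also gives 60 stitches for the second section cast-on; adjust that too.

Cast on 256 stitches; work 393 rows; second section cast-on 53 stitches.

Stitches: 289 × 23/26 = 255.65 → 256.
Rows: 405 × 34/35 = 393.43 → 393.
second section cast-on: 60 × 23/26 = 53.08 → 53.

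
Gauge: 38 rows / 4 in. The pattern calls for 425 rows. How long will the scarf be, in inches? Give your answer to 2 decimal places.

44.74 inches.

38 rows / 4 inch = 9.5 rows per inch.
425 / 9.5 = 44.737 inches.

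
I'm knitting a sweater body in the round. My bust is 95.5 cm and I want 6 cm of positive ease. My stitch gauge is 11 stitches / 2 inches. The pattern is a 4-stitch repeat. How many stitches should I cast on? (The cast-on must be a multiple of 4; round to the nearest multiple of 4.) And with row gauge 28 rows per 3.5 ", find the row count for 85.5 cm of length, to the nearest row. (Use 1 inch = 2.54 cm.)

Finished = 95.5 + 6 = 101.5 cm.
101.5 cm × 1/2.54 = 39.96 inches.
11/2 = 5.5 sts per in; 39.96 × 5.5 = 219.78 sts.
Nearest multiple of 4 → 220.
85.5 cm = 33.66 inches; × 8 = 269.29 → 269 rows.

Cast on 220 stitches; work 269 rows.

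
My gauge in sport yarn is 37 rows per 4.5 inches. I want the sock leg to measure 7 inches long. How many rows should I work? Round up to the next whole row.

58 rows.

37 rows / 4.5 in = 8.222 rows per inch.
7 × 8.222 = 57.56 rows.
Round up → 58.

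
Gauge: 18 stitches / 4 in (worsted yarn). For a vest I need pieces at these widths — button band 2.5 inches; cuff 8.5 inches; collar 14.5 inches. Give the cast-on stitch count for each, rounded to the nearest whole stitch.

Rate = 18/4 = 4.5 sts per in.
button band: 2.5 × 4.5 = 11.25 → 11.
cuff: 8.5 × 4.5 = 38.25 → 38.
collar: 14.5 × 4.5 = 65.25 → 65.

button band 11; cuff 38; collar 65.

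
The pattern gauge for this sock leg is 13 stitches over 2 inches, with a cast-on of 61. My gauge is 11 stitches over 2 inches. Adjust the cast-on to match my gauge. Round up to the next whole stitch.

52 stitches.

Scale factor = 11 / 13 = 0.846.
61 × 11 / 13 = 51.62 sts.
→ 52 sts.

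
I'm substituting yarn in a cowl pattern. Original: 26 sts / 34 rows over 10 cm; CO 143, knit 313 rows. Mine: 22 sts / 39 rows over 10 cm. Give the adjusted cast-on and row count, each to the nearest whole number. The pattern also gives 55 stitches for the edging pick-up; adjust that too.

Cast on 121 stitches; work 359 rows; edging pick-up 47 stitches.

Stitches: 143 × 22/26 = 121.00 → 121.
Rows: 313 × 39/34 = 359.03 → 359.
edging pick-up: 55 × 22/26 = 46.54 → 47.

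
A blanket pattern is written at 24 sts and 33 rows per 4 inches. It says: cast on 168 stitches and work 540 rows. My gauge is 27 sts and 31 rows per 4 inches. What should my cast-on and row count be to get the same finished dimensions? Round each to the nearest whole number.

Stitches: 168 × 27/24 = 189.00 → 189.
Rows: 540 × 31/33 = 507.27 → 507.

Cast on 189 stitches; work 507 rows.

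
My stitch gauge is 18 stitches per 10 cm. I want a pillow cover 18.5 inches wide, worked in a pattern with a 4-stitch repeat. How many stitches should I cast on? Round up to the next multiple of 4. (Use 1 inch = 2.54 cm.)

Cast on 88 stitches.

18.5 in = 18.5 × 2.54 = 46.99 cm.
18 / 10 = 1.8 sts/cm.
46.99 × 1.8 = 84.58 sts.
→ 88.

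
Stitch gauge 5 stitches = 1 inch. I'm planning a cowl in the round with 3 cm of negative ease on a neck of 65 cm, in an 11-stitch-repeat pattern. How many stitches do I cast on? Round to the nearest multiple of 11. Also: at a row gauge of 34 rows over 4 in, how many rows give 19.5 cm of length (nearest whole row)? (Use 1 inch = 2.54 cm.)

Finished = 65 − 3 = 62 cm.
62 cm × 1/2.54 = 24.41 inches.
5/1 = 5 sts per in; 24.41 × 5 = 122.05 sts.
Nearest multiple of 11 → 121.
19.5 cm = 7.68 inches; × 8.5 = 65.26 → 65 rows.

Cast on 121 stitches; work 65 rows.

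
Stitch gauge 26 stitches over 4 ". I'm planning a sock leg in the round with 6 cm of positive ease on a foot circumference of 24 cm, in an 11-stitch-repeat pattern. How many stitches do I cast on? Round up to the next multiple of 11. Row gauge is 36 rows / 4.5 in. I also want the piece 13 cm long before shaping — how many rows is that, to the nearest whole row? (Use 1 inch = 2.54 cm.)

Finished = 24 + 6 = 30 cm.
30 cm × 1/2.54 = 11.81 inches.
26/4 = 6.5 sts per in; 11.81 × 6.5 = 76.77 sts.
Next multiple of 11 → 77.
13 cm = 5.12 inches; × 8 = 40.94 → 41 rows.

Cast on 77 stitches; work 41 rows.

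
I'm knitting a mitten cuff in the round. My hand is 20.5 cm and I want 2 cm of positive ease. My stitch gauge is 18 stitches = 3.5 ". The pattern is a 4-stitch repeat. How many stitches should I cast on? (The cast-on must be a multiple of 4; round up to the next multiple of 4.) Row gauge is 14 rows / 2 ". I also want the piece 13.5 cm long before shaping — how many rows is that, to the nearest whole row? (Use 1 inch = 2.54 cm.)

Finished = 20.5 + 2 = 22.5 cm.
22.5 cm × 1/2.54 = 8.86 inches.
18/3.5 = 5.143 sts per in; 8.86 × 5.143 = 45.56 sts.
Next multiple of 4 → 48.
13.5 cm = 5.31 inches; × 7 = 37.20 → 37 rows.

Cast on 48 stitches; work 37 rows.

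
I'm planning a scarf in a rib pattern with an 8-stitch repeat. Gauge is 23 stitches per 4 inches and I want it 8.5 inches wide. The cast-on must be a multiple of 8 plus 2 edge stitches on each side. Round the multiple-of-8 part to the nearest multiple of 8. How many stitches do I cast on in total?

CO 52 sts.

23 / 4 = 5.75 sts per inch.
8.5 × 5.75 = 48.88 sts.
Less 4 edge sts → 44.88 for the repeat.
Nearest multiple of 8: 48.
Add back 4 edge sts → 52.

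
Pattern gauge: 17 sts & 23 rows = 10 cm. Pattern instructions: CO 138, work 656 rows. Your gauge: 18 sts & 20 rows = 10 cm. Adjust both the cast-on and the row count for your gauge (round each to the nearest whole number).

Stitches: 138 × 18/17 = 146.12 → 146.
Rows: 656 × 20/23 = 570.43 → 570.

Cast on 146 stitches; work 570 rows.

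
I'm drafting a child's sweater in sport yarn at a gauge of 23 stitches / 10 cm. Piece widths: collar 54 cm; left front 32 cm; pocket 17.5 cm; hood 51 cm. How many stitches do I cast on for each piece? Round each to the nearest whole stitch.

Rate = 23/10 = 2.3 sts per cm.
collar: 54 × 2.3 = 124.20 → 124.
left front: 32 × 2.3 = 73.60 → 74.
pocket: 17.5 × 2.3 = 40.25 → 40.
hood: 51 × 2.3 = 117.30 → 117.

collar 124; left front 74; pocket 40; hood 117.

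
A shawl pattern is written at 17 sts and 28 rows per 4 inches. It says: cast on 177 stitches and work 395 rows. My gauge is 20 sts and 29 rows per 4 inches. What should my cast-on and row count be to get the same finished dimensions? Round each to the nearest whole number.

Stitches: 177 × 20/17 = 208.24 → 208.
Rows: 395 × 29/28 = 409.11 → 409.

Cast on 208 stitches; work 409 rows.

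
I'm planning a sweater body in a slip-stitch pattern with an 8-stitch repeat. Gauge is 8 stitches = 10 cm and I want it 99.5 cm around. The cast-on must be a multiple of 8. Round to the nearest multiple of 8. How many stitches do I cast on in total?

8 / 10 = 0.8 sts per cm.
99.5 × 0.8 = 79.60 sts.
Nearest multiple of 8: 80.

80 stitches.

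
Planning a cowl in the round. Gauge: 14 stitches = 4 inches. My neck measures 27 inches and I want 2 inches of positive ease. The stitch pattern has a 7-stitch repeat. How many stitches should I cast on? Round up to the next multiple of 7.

CO 105 sts.

Finished = 27 + 2 = 29 inches.
14 / 4 = 3.5 sts/in.
29 × 3.5 = 101.50 sts.
Next multiple of 7: 105.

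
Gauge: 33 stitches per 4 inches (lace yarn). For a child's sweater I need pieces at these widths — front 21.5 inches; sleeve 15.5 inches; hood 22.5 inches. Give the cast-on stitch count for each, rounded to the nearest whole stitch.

Rate = 33/4 = 8.25 sts per in.
front: 21.5 × 8.25 = 177.38 → 177.
sleeve: 15.5 × 8.25 = 127.88 → 128.
hood: 22.5 × 8.25 = 185.62 → 186.

front 177; sleeve 128; hood 186.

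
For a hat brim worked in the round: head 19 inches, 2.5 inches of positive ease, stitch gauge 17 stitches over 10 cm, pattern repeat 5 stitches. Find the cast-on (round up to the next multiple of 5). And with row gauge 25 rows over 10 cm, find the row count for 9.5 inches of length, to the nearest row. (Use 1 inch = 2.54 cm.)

Finished = 19 + 2.5 = 21.5 inches.
21.5 inches × 2.54 = 54.61 cm.
17/10 = 1.7 sts per cm; 54.61 × 1.7 = 92.84 sts.
Next multiple of 5 → 95.
9.5 inches = 24.13 cm; × 2.5 = 60.33 → 60 rows.

Cast on 95 stitches; work 60 rows.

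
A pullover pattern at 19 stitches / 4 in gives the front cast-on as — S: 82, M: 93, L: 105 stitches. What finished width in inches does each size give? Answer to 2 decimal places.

S 17.26 inches; M 19.58 inches; L 22.11 inches.

19/4 = 4.75 sts per in.
S: 82 / 4.75 = 17.263 → 17.26 in.
M: 93 / 4.75 = 19.579 → 19.58 in.
L: 105 / 4.75 = 22.105 → 22.11 in.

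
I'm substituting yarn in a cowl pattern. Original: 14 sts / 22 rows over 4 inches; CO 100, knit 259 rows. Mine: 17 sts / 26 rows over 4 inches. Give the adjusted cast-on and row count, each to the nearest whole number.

Stitches: 100 × 17/14 = 121.43 → 121.
Rows: 259 × 26/22 = 306.09 → 306.

Cast on 121 stitches; work 306 rows.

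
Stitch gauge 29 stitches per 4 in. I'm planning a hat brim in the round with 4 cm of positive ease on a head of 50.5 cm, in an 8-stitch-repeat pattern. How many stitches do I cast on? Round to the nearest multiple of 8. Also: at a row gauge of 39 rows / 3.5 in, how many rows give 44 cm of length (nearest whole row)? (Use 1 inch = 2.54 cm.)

Cast on 152 stitches; work 193 rows.

Finished = 50.5 + 4 = 54.5 cm.
54.5 cm × 1/2.54 = 21.46 inches.
29/4 = 7.25 sts per in; 21.46 × 7.25 = 155.56 sts.
Nearest multiple of 8 → 152.
44 cm = 17.32 inches; × 11.143 = 193.03 → 193 rows.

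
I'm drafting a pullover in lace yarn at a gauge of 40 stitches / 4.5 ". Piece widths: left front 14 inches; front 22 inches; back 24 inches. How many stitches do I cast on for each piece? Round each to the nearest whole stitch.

left front 124; front 196; back 213.

Rate = 40/4.5 = 8.889 sts per in.
left front: 14 × 8.889 = 124.44 → 124.
front: 22 × 8.889 = 195.56 → 196.
back: 24 × 8.889 = 213.33 → 213.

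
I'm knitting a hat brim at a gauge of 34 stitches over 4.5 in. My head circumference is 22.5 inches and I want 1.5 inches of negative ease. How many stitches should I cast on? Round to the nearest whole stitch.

CO 159 sts.

Finished = 22.5 − 1.5 = 21 in.
34 / 4.5 = 7.556 sts per inch.
21.00 × 7.556 = 158.67 sts.
→ 159 sts.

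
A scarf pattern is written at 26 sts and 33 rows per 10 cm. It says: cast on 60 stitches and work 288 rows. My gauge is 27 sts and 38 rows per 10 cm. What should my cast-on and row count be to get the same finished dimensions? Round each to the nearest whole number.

Stitches: 60 × 27/26 = 62.31 → 62.
Rows: 288 × 38/33 = 331.64 → 332.

Cast on 62 stitches; work 332 rows.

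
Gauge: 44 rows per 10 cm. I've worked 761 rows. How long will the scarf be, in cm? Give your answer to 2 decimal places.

44 rows / 10 cm = 4.4 rows per cm.
761 / 4.4 = 172.955 cm.

172.95 cm.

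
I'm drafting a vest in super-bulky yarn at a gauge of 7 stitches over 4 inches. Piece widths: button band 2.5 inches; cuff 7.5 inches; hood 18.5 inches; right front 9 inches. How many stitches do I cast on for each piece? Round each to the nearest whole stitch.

Rate = 7/4 = 1.75 sts per in.
button band: 2.5 × 1.75 = 4.38 → 4.
cuff: 7.5 × 1.75 = 13.12 → 13.
hood: 18.5 × 1.75 = 32.38 → 32.
right front: 9 × 1.75 = 15.75 → 16.

button band 4; cuff 13; hood 32; right front 16.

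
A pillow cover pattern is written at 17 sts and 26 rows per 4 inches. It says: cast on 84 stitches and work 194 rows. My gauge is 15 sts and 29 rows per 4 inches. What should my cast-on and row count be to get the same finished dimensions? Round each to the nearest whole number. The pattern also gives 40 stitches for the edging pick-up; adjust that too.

Cast on 74 stitches; work 216 rows; edging pick-up 35 stitches.

Stitches: 84 × 15/17 = 74.12 → 74.
Rows: 194 × 29/26 = 216.38 → 216.
edging pick-up: 40 × 15/17 = 35.29 → 35.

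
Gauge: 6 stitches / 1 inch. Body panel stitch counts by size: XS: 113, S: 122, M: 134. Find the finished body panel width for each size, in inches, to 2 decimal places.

XS 18.83 inches; S 20.33 inches; M 22.33 inches.

6/1 = 6 sts per in.
XS: 113 / 6 = 18.833 → 18.83 in.
S: 122 / 6 = 20.333 → 20.33 in.
M: 134 / 6 = 22.333 → 22.33 in.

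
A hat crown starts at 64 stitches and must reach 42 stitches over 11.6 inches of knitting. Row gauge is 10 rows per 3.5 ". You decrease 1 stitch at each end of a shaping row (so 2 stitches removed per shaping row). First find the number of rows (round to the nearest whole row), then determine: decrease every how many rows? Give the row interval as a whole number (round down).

Rows = 11.6 × 2.857 = 33.1 → 33 rows.
Stitches to remove: 22 → 11 shaping rows (at 2 st each).
33 / 11 = 3.00 → every 3 rows.

Decrease every 3rd row.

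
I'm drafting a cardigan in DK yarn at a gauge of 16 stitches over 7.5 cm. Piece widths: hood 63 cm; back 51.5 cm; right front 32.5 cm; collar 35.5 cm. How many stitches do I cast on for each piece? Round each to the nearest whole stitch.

hood 134; back 110; right front 69; collar 76.

Rate = 16/7.5 = 2.133 sts per cm.
hood: 63 × 2.133 = 134.40 → 134.
back: 51.5 × 2.133 = 109.87 → 110.
right front: 32.5 × 2.133 = 69.33 → 69.
collar: 35.5 × 2.133 = 75.73 → 76.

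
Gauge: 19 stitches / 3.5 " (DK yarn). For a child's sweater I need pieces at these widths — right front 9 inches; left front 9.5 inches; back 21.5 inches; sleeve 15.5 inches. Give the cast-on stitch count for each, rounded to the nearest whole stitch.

right front 49; left front 52; back 117; sleeve 84.

Rate = 19/3.5 = 5.429 sts per in.
right front: 9 × 5.429 = 48.86 → 49.
left front: 9.5 × 5.429 = 51.57 → 52.
back: 21.5 × 5.429 = 116.71 → 117.
sleeve: 15.5 × 5.429 = 84.14 → 84.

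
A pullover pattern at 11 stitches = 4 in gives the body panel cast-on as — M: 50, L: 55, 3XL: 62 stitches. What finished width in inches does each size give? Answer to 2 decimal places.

M 18.18 inches; L 20.00 inches; 3XL 22.55 inches.

11/4 = 2.75 sts per in.
M: 50 / 2.75 = 18.182 → 18.18 in.
L: 55 / 2.75 = 20.000 → 20.00 in.
3XL: 62 / 2.75 = 22.545 → 22.55 in.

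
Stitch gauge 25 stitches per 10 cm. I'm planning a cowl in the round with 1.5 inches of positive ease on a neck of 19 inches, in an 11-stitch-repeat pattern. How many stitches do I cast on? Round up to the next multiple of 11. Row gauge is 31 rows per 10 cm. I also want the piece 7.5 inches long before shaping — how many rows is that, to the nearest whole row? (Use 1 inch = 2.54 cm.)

Finished = 19 + 1.5 = 20.5 inches.
20.5 inches × 2.54 = 52.07 cm.
25/10 = 2.5 sts per cm; 52.07 × 2.5 = 130.18 sts.
Next multiple of 11 → 132.
7.5 inches = 19.05 cm; × 3.1 = 59.05 → 59 rows.

Cast on 132 stitches; work 59 rows.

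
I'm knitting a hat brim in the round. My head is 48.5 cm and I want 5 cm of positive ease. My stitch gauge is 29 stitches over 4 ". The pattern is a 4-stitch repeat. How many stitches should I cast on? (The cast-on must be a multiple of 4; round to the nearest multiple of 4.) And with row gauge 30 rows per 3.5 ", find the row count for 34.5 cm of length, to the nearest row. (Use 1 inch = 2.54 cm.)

Cast on 152 stitches; work 116 rows.

Finished = 48.5 + 5 = 53.5 cm.
53.5 cm × 1/2.54 = 21.06 inches.
29/4 = 7.25 sts per in; 21.06 × 7.25 = 152.71 sts.
Nearest multiple of 4 → 152.
34.5 cm = 13.58 inches; × 8.571 = 116.42 → 116 rows.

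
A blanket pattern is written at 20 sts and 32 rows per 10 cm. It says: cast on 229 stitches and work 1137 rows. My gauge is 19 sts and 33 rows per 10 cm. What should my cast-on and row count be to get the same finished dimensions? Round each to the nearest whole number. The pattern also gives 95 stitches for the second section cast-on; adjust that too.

Stitches: 229 × 19/20 = 217.55 → 218.
Rows: 1137 × 33/32 = 1172.53 → 1173.
second section cast-on: 95 × 19/20 = 90.25 → 90.

Cast on 218 stitches; work 1173 rows; second section cast-on 90 stitches.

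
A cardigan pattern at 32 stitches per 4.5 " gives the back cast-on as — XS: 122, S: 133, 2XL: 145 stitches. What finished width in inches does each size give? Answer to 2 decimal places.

XS 17.16 inches; S 18.70 inches; 2XL 20.39 inches.

32/4.5 = 7.111 sts per in.
XS: 122 / 7.111 = 17.156 → 17.16 in.
S: 133 / 7.111 = 18.703 → 18.70 in.
2XL: 145 / 7.111 = 20.391 → 20.39 in.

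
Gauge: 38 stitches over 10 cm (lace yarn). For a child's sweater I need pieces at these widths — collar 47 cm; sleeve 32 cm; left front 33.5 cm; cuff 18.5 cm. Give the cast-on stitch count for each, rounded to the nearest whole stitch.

collar 179; sleeve 122; left front 127; cuff 70.

Rate = 38/10 = 3.8 sts per cm.
collar: 47 × 3.8 = 178.60 → 179.
sleeve: 32 × 3.8 = 121.60 → 122.
left front: 33.5 × 3.8 = 127.30 → 127.
cuff: 18.5 × 3.8 = 70.30 → 70.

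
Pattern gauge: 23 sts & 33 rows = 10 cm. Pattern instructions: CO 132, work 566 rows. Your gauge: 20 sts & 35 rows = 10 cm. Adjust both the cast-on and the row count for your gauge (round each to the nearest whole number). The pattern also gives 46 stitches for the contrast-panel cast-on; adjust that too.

Stitches: 132 × 20/23 = 114.78 → 115.
Rows: 566 × 35/33 = 600.30 → 600.
contrast-panel cast-on: 46 × 20/23 = 40.00 → 40.

Cast on 115 stitches; work 600 rows; contrast-panel cast-on 40 stitches.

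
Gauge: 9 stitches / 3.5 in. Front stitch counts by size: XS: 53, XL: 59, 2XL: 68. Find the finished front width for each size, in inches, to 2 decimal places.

XS 20.61 inches; XL 22.94 inches; 2XL 26.44 inches.

9/3.5 = 2.571 sts per in.
XS: 53 / 2.571 = 20.611 → 20.61 in.
XL: 59 / 2.571 = 22.944 → 22.94 in.
2XL: 68 / 2.571 = 26.444 → 26.44 in.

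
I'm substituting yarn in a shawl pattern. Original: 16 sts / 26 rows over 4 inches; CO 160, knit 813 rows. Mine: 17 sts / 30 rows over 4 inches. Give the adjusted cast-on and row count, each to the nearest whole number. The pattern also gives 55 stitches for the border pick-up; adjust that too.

Stitches: 160 × 17/16 = 170.00 → 170.
Rows: 813 × 30/26 = 938.08 → 938.
border pick-up: 55 × 17/16 = 58.44 → 58.

Cast on 170 stitches; work 938 rows; border pick-up 58 stitches.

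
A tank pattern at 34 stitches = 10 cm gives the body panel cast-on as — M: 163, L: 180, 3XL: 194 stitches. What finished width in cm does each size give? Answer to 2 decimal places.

34/10 = 3.4 sts per cm.
M: 163 / 3.4 = 47.941 → 47.94 cm.
L: 180 / 3.4 = 52.941 → 52.94 cm.
3XL: 194 / 3.4 = 57.059 → 57.06 cm.

M 47.94 cm; L 52.94 cm; 3XL 57.06 cm.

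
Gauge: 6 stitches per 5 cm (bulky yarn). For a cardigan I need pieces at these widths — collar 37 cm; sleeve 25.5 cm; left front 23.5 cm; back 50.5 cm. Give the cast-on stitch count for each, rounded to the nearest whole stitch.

Rate = 6/5 = 1.2 sts per cm.
collar: 37 × 1.2 = 44.40 → 44.
sleeve: 25.5 × 1.2 = 30.60 → 31.
left front: 23.5 × 1.2 = 28.20 → 28.
back: 50.5 × 1.2 = 60.60 → 61.

collar 44; sleeve 31; left front 28; back 61.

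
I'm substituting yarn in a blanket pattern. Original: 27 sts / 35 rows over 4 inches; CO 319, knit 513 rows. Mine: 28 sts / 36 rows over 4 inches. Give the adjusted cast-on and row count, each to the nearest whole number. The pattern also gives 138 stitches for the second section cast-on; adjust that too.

Stitches: 319 × 28/27 = 330.81 → 331.
Rows: 513 × 36/35 = 527.66 → 528.
second section cast-on: 138 × 28/27 = 143.11 → 143.

Cast on 331 stitches; work 528 rows; second section cast-on 143 stitches.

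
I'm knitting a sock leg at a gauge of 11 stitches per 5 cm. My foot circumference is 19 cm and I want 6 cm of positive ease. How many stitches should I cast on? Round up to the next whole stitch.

Cast on 55 stitches.

Finished = 19 + 6 = 25 cm.
11 / 5 = 2.2 sts per cm.
25.00 × 2.2 = 55.00 sts.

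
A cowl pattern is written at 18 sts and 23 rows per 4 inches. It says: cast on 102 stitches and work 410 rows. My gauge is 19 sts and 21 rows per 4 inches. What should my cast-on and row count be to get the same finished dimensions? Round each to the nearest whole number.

Stitches: 102 × 19/18 = 107.67 → 108.
Rows: 410 × 21/23 = 374.35 → 374.

Cast on 108 stitches; work 374 rows.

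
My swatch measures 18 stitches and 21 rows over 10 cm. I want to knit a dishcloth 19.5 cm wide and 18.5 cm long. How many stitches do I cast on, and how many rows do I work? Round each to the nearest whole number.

Stitch gauge = 18/10 = 1.8 sts/cm; 19.5 × 1.8 = 35.10 → 35 sts.
Row gauge = 21/10 = 2.1 rows/cm; 18.5 × 2.1 = 38.85 → 39 rows.

Cast on 35 stitches and work 39 rows.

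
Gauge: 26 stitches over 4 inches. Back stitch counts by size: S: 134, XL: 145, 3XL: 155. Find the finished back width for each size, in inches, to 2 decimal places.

26/4 = 6.5 sts per in.
S: 134 / 6.5 = 20.615 → 20.62 in.
XL: 145 / 6.5 = 22.308 → 22.31 in.
3XL: 155 / 6.5 = 23.846 → 23.85 in.

S 20.62 inches; XL 22.31 inches; 3XL 23.85 inches.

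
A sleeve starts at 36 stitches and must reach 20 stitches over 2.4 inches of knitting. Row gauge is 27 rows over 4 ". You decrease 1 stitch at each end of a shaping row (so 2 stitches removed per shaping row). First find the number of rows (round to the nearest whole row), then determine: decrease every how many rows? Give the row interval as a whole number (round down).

Decrease every 2nd row.

Rows = 2.4 × 6.75 = 16.2 → 16 rows.
Stitches to remove: 16 → 8 shaping rows (at 2 st each).
16 / 8 = 2.00 → every 2 rows.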